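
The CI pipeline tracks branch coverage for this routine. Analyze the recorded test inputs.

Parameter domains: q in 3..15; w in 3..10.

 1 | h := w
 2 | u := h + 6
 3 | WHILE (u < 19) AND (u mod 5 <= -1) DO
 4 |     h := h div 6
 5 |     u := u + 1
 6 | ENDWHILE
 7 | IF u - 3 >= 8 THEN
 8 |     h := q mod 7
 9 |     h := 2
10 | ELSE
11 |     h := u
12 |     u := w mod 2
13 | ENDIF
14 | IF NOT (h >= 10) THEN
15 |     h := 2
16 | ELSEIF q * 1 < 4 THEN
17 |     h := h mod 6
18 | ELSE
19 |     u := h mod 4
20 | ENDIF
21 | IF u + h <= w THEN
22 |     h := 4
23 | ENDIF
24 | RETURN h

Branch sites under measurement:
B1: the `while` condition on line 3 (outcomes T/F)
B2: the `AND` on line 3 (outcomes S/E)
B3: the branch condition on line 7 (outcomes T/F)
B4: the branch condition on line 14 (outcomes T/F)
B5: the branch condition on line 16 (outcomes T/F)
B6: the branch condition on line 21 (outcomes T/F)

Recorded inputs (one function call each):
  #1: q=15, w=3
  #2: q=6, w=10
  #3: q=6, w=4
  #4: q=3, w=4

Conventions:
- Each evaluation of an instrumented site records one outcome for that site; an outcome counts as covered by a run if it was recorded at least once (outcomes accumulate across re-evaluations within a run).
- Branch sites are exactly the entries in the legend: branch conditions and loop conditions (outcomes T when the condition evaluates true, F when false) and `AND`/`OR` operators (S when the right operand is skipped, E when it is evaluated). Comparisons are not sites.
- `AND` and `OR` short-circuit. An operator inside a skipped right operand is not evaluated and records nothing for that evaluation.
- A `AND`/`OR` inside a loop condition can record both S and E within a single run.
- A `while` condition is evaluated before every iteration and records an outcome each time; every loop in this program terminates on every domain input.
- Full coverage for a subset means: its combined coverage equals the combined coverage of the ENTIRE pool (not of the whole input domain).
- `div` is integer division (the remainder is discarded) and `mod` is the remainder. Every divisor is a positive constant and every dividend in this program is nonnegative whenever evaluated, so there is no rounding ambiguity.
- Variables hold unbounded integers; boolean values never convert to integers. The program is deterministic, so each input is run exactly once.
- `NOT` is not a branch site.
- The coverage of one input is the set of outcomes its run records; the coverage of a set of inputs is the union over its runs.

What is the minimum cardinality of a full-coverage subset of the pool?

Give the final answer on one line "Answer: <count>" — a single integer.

#1 (q=15, w=3) -> covered: B1=F, B2=E, B3=F, B4=T, B6=T
#2 (q=6, w=10) -> covered: B1=F, B2=E, B3=T, B4=T, B6=F
#3 (q=6, w=4) -> covered: B1=F, B2=E, B3=F, B4=F, B5=F, B6=F
#4 (q=3, w=4) -> covered: B1=F, B2=E, B3=F, B4=F, B5=T, B6=T
pool-wide coverage (10 outcomes): B1=F, B2=E, B3=T, B3=F, B4=T, B4=F, B5=T, B5=F, B6=T, B6=F
every size-1 subset falls short of the 10 outcomes (best: 6/10)
every size-2 subset falls short of the 10 outcomes (best: 9/10)
the canonical winner is {2, 3, 4}: size 3, full 10-outcome coverage, earliest index list among size-3 covers

Answer: 3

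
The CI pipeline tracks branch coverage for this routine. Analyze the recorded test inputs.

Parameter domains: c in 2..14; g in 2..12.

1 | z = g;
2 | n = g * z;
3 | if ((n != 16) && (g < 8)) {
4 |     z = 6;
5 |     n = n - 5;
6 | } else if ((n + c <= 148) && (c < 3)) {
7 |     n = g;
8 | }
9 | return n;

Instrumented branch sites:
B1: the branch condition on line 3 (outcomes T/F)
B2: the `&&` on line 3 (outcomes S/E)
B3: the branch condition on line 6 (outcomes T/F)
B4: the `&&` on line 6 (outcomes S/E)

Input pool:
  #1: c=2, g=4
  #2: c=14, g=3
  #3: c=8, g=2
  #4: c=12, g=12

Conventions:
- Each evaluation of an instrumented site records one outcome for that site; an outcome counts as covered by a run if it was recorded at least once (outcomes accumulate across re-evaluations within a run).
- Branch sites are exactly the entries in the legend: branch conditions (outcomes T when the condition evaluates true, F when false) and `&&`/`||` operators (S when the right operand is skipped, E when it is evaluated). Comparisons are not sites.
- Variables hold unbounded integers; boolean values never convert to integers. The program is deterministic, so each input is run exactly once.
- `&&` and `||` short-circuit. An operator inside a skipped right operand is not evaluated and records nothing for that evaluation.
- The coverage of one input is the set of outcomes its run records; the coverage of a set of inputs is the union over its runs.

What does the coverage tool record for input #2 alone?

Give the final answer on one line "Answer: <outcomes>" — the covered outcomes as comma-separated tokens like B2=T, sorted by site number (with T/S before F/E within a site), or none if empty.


Simulating input #2 (c=14, g=3) step by step:
  B2->E, B1->T
as a set, this run covers: B1=T, B2=E
Answer: B1=T, B2=E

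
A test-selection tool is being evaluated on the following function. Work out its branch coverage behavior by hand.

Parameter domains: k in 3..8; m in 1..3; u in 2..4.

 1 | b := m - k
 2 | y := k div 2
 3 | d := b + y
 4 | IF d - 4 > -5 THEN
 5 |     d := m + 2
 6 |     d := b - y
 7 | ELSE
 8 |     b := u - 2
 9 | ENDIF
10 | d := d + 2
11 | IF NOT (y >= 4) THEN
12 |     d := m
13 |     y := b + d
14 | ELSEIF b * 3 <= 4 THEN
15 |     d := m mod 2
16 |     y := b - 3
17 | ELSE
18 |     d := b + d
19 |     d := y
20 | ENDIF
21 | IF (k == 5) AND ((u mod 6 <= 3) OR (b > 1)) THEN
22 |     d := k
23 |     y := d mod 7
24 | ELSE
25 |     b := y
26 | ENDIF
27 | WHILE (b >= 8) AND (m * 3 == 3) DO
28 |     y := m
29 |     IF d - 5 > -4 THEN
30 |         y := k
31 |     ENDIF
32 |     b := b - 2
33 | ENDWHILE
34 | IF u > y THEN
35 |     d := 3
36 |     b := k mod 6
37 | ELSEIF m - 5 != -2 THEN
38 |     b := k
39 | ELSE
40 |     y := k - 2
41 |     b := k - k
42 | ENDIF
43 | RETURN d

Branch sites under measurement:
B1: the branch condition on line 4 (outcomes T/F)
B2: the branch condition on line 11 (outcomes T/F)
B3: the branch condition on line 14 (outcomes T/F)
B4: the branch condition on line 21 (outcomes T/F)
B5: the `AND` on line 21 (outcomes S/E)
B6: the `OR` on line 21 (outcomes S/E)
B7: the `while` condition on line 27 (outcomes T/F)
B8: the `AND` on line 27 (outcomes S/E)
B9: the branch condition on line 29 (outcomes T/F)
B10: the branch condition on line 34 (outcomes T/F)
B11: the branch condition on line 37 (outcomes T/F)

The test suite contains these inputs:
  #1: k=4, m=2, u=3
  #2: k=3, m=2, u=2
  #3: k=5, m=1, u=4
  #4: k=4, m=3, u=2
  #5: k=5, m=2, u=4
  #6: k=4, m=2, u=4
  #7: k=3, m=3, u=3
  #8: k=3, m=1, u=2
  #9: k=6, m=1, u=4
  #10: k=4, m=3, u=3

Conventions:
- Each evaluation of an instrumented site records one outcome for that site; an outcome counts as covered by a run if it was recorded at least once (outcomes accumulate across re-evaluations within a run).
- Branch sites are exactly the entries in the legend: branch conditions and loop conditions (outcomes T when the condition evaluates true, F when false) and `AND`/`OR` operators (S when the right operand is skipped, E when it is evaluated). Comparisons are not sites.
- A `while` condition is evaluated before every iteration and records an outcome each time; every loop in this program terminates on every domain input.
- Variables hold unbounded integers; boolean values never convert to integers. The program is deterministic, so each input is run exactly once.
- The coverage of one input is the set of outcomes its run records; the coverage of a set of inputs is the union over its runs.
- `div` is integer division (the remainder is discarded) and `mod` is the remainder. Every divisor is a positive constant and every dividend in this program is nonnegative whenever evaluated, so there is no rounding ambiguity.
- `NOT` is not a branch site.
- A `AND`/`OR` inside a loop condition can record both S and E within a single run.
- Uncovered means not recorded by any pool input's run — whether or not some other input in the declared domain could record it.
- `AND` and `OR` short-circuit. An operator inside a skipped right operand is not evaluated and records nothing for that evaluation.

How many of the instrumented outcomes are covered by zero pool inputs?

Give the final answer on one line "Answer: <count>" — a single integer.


input #1 (k=4, m=2, u=3): covers B1=T, B2=T, B4=F, B5=S, B7=F, B8=S, B10=T
input #2 (k=3, m=2, u=2): covers B1=T, B2=T, B4=F, B5=S, B7=F, B8=S, B10=T
input #3 (k=5, m=1, u=4): covers B1=F, B2=T, B4=T, B5=E, B6=E, B7=F, B8=S, B10=F, B11=T
input #4 (k=4, m=3, u=2): covers B1=T, B2=T, B4=F, B5=S, B7=F, B8=S, B10=F, B11=F
input #5 (k=5, m=2, u=4): covers B1=F, B2=T, B4=T, B5=E, B6=E, B7=F, B8=S, B10=F, B11=T
input #6 (k=4, m=2, u=4): covers B1=T, B2=T, B4=F, B5=S, B7=F, B8=S, B10=T
input #7 (k=3, m=3, u=3): covers B1=T, B2=T, B4=F, B5=S, B7=F, B8=S, B10=F, B11=F
input #8 (k=3, m=1, u=2): covers B1=F, B2=T, B4=F, B5=S, B7=F, B8=S, B10=T
input #9 (k=6, m=1, u=4): covers B1=F, B2=T, B4=F, B5=S, B7=F, B8=S, B10=T
input #10 (k=4, m=3, u=3): covers B1=T, B2=T, B4=F, B5=S, B7=F, B8=S, B10=T
union over the pool: B1=T, B1=F, B2=T, B4=T, B4=F, B5=S, B5=E, B6=E, B7=F, B8=S, B10=T, B10=F, B11=T, B11=F
uncovered (8 of 22): B2=F, B3=T, B3=F, B6=S, B7=T, B8=E, B9=T, B9=F
Answer: 8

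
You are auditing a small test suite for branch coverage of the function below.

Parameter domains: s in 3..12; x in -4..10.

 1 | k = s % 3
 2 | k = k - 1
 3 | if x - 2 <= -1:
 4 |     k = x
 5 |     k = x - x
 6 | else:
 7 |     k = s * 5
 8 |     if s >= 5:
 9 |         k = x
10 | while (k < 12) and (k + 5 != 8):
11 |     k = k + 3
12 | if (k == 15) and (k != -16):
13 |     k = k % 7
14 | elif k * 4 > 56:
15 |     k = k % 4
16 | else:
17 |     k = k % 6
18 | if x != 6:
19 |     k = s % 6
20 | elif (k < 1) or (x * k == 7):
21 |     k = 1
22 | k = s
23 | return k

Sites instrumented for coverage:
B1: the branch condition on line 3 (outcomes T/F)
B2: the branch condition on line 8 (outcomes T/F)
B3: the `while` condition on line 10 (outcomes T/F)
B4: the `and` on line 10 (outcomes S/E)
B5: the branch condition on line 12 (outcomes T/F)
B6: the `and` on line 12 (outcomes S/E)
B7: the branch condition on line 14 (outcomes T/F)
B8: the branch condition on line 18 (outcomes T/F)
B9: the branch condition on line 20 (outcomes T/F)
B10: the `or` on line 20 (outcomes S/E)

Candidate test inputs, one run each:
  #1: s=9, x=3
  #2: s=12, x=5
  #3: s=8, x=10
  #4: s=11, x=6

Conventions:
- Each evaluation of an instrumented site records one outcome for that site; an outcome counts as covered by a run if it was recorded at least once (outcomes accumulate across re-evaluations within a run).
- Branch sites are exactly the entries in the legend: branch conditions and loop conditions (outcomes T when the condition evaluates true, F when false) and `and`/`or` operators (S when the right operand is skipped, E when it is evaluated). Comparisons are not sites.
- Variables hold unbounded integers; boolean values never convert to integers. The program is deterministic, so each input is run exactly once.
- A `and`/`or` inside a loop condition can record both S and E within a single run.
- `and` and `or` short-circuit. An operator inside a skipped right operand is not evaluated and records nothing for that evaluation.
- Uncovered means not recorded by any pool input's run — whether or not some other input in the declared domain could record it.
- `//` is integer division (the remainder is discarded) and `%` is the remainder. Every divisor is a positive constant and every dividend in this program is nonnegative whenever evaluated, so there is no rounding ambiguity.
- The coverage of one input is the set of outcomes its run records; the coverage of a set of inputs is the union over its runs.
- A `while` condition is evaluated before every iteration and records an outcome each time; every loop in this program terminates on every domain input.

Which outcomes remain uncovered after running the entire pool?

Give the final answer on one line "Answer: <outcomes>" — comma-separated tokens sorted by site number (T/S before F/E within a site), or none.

input #1 (s=9, x=3): events B1->F, B2->T, B4->E, B3->F, B6->S, B5->F, B7->F, B8->T; covers B1=F, B2=T, B3=F, B4=E, B5=F, B6=S, B7=F, B8=T
input #2 (s=12, x=5): events B1->F, B2->T, B4->E, B3->T, B4->E, B3->T, B4->E, B3->T, B4->S, B3->F, B6->S, B5->F, B7->F, B8->T; covers B1=F, B2=T, B3=T, B3=F, B4=S, B4=E, B5=F, B6=S, B7=F, B8=T
input #3 (s=8, x=10): events B1->F, B2->T, B4->E, B3->T, B4->S, B3->F, B6->S, B5->F, B7->F, B8->T; covers B1=F, B2=T, B3=T, B3=F, B4=S, B4=E, B5=F, B6=S, B7=F, B8=T
input #4 (s=11, x=6): events B1->F, B2->T, B4->E, B3->T, B4->E, B3->T, B4->S, B3->F, B6->S, B5->F, B7->F, B8->F, B10->S, B9->T; covers B1=F, B2=T, B3=T, B3=F, B4=S, B4=E, B5=F, B6=S, B7=F, B8=F, B9=T, B10=S
union over the pool: B1=F, B2=T, B3=T, B3=F, B4=S, B4=E, B5=F, B6=S, B7=F, B8=T, B8=F, B9=T, B10=S
uncovered (7 of 20): B1=T, B2=F, B5=T, B6=E, B7=T, B9=F, B10=E

Answer: B1=T, B2=F, B5=T, B6=E, B7=T, B9=F, B10=E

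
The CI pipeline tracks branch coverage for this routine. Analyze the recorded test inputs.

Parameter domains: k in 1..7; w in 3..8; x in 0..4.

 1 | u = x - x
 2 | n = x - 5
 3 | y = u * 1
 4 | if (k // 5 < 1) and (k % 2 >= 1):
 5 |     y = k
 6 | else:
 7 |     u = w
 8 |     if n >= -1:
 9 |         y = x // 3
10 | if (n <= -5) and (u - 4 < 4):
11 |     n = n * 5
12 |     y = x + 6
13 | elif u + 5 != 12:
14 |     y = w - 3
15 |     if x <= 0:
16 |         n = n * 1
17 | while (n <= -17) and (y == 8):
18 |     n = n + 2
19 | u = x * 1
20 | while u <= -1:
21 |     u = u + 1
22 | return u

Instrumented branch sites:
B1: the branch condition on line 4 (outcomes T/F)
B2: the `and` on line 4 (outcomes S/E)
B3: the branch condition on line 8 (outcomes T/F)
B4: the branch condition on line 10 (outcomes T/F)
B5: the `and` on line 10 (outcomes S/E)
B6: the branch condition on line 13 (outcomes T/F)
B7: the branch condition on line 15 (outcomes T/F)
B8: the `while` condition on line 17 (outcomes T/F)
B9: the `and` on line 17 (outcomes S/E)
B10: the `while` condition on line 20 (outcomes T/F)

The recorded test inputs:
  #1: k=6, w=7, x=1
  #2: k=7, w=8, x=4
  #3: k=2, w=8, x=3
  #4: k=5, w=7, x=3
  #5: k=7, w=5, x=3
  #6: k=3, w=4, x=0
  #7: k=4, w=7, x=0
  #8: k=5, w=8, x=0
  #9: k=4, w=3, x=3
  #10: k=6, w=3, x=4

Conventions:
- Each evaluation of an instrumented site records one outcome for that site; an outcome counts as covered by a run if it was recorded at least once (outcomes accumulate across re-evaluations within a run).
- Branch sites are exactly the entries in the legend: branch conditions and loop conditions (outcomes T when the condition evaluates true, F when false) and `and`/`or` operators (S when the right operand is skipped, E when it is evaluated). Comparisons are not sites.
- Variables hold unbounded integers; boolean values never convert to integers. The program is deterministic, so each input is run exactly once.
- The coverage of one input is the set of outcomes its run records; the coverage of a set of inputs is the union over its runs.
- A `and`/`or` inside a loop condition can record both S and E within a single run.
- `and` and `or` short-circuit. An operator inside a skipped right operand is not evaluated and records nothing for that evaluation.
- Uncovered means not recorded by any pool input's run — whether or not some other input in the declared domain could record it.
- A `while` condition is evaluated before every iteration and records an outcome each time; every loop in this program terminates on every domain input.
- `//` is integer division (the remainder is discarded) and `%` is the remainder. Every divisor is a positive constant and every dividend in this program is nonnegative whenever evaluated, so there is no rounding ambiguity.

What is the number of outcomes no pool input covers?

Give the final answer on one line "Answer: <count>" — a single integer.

test 1 (k=6, w=7, x=1) fires B2->S, B1->F, B3->F, B5->S, B4->F, B6->F, B9->S, B8->F, B10->F; hits B1=F, B2=S, B3=F, B4=F, B5=S, B6=F, B8=F, B9=S, B10=F
test 2 (k=7, w=8, x=4) fires B2->S, B1->F, B3->T, B5->S, B4->F, B6->T, B7->F, B9->S, B8->F, B10->F; hits B1=F, B2=S, B3=T, B4=F, B5=S, B6=T, B7=F, B8=F, B9=S, B10=F
test 3 (k=2, w=8, x=3) fires B2->E, B1->F, B3->F, B5->S, B4->F, B6->T, B7->F, B9->S, B8->F, B10->F; hits B1=F, B2=E, B3=F, B4=F, B5=S, B6=T, B7=F, B8=F, B9=S, B10=F
test 4 (k=5, w=7, x=3) fires B2->S, B1->F, B3->F, B5->S, B4->F, B6->F, B9->S, B8->F, B10->F; hits B1=F, B2=S, B3=F, B4=F, B5=S, B6=F, B8=F, B9=S, B10=F
test 5 (k=7, w=5, x=3) fires B2->S, B1->F, B3->F, B5->S, B4->F, B6->T, B7->F, B9->S, B8->F, B10->F; hits B1=F, B2=S, B3=F, B4=F, B5=S, B6=T, B7=F, B8=F, B9=S, B10=F
test 6 (k=3, w=4, x=0) fires B2->E, B1->T, B5->E, B4->T, B9->E, B8->F, B10->F; hits B1=T, B2=E, B4=T, B5=E, B8=F, B9=E, B10=F
test 7 (k=4, w=7, x=0) fires B2->E, B1->F, B3->F, B5->E, B4->T, B9->E, B8->F, B10->F; hits B1=F, B2=E, B3=F, B4=T, B5=E, B8=F, B9=E, B10=F
test 8 (k=5, w=8, x=0) fires B2->S, B1->F, B3->F, B5->E, B4->F, B6->T, B7->T, B9->S, B8->F, B10->F; hits B1=F, B2=S, B3=F, B4=F, B5=E, B6=T, B7=T, B8=F, B9=S, B10=F
test 9 (k=4, w=3, x=3) fires B2->E, B1->F, B3->F, B5->S, B4->F, B6->T, B7->F, B9->S, B8->F, B10->F; hits B1=F, B2=E, B3=F, B4=F, B5=S, B6=T, B7=F, B8=F, B9=S, B10=F
test 10 (k=6, w=3, x=4) fires B2->S, B1->F, B3->T, B5->S, B4->F, B6->T, B7->F, B9->S, B8->F, B10->F; hits B1=F, B2=S, B3=T, B4=F, B5=S, B6=T, B7=F, B8=F, B9=S, B10=F
union over the pool: B1=T, B1=F, B2=S, B2=E, B3=T, B3=F, B4=T, B4=F, B5=S, B5=E, B6=T, B6=F, B7=T, B7=F, B8=F, B9=S, B9=E, B10=F
uncovered (2 of 20): B8=T, B10=T

Answer: 2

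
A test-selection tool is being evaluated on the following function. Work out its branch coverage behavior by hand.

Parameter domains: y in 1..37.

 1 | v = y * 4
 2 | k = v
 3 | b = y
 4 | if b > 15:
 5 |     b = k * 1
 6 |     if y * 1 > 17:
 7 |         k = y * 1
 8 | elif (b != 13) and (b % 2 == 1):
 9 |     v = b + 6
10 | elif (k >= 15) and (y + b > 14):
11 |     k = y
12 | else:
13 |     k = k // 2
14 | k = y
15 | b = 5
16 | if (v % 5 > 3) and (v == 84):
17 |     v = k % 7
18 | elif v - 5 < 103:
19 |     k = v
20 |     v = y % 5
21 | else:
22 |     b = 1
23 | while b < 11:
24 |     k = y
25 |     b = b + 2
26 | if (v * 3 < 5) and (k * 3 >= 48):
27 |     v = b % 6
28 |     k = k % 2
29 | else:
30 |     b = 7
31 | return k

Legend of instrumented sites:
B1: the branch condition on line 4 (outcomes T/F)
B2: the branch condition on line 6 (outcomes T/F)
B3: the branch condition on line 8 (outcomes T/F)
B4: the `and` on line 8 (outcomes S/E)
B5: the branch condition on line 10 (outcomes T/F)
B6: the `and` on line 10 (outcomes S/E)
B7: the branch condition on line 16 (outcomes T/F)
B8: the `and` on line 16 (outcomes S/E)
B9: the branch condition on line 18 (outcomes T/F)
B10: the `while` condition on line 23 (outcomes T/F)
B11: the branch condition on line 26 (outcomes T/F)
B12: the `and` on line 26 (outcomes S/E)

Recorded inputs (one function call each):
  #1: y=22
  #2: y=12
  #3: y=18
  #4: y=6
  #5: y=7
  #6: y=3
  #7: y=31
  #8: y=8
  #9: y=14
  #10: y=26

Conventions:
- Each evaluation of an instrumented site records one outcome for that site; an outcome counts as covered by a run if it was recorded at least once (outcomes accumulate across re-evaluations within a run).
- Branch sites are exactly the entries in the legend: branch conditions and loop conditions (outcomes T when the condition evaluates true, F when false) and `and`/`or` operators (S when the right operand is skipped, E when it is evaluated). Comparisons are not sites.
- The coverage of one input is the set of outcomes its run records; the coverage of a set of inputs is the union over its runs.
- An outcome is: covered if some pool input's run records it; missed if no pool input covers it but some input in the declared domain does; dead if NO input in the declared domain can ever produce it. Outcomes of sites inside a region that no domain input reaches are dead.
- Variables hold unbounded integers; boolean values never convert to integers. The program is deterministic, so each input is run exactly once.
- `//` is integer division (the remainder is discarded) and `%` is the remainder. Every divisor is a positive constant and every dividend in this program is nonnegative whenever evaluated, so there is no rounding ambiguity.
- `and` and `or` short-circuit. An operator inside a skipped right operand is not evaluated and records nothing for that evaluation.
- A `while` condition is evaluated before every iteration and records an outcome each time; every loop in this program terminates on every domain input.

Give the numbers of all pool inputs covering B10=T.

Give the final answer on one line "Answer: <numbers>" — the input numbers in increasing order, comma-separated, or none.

input #1 (y=22): records B10=T
input #2 (y=12): records B10=T
input #3 (y=18): records B10=T
input #4 (y=6): records B10=T
input #5 (y=7): records B10=T
input #6 (y=3): records B10=T
input #7 (y=31): records B10=T
input #8 (y=8): records B10=T
input #9 (y=14): records B10=T
input #10 (y=26): records B10=T

Answer: 1, 2, 3, 4, 5, 6, 7, 8, 9, 10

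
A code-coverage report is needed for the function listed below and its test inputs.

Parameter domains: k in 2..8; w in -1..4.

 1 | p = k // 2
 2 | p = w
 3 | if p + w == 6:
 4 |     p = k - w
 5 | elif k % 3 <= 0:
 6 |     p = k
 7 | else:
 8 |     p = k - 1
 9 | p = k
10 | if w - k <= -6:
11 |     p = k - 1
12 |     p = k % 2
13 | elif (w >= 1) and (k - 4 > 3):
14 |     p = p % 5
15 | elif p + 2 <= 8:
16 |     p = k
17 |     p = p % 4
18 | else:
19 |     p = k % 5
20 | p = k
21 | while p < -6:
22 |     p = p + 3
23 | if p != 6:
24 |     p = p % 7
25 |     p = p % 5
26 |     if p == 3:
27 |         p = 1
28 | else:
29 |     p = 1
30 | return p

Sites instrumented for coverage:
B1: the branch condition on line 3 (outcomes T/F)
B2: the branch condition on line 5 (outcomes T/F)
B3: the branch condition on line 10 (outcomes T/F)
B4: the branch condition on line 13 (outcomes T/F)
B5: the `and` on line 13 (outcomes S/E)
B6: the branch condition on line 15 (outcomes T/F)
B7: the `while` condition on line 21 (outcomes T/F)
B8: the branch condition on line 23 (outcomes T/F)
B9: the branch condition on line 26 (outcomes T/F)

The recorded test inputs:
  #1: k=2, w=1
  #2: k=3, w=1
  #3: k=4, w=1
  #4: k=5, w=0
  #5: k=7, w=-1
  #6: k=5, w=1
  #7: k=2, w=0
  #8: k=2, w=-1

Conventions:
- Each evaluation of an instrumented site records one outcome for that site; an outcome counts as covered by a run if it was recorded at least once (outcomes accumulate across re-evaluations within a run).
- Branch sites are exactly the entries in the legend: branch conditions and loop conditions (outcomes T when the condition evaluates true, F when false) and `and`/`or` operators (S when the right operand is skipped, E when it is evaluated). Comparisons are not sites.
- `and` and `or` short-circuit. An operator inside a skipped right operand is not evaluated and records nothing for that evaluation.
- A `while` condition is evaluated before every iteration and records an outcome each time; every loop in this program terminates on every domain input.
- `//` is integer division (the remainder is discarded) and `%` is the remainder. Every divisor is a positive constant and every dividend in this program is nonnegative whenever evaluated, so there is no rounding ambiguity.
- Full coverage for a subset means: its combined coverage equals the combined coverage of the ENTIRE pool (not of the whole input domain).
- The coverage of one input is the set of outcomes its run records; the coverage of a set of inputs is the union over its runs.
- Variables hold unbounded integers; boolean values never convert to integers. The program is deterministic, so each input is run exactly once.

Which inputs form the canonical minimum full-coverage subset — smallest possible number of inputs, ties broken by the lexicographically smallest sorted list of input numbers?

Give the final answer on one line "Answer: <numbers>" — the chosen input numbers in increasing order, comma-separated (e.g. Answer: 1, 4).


run #1 (k=2, w=1) runs B1->F, B2->F, B3->F, B5->E, B4->F, B6->T, B7->F, B8->T, B9->F; records B1=F, B2=F, B3=F, B4=F, B5=E, B6=T, B7=F, B8=T, B9=F
run #2 (k=3, w=1) runs B1->F, B2->T, B3->F, B5->E, B4->F, B6->T, B7->F, B8->T, B9->T; records B1=F, B2=T, B3=F, B4=F, B5=E, B6=T, B7=F, B8=T, B9=T
run #3 (k=4, w=1) runs B1->F, B2->F, B3->F, B5->E, B4->F, B6->T, B7->F, B8->T, B9->F; records B1=F, B2=F, B3=F, B4=F, B5=E, B6=T, B7=F, B8=T, B9=F
run #4 (k=5, w=0) runs B1->F, B2->F, B3->F, B5->S, B4->F, B6->T, B7->F, B8->T, B9->F; records B1=F, B2=F, B3=F, B4=F, B5=S, B6=T, B7=F, B8=T, B9=F
run #5 (k=7, w=-1) runs B1->F, B2->F, B3->T, B7->F, B8->T, B9->F; records B1=F, B2=F, B3=T, B7=F, B8=T, B9=F
run #6 (k=5, w=1) runs B1->F, B2->F, B3->F, B5->E, B4->F, B6->T, B7->F, B8->T, B9->F; records B1=F, B2=F, B3=F, B4=F, B5=E, B6=T, B7=F, B8=T, B9=F
run #7 (k=2, w=0) runs B1->F, B2->F, B3->F, B5->S, B4->F, B6->T, B7->F, B8->T, B9->F; records B1=F, B2=F, B3=F, B4=F, B5=S, B6=T, B7=F, B8=T, B9=F
run #8 (k=2, w=-1) runs B1->F, B2->F, B3->F, B5->S, B4->F, B6->T, B7->F, B8->T, B9->F; records B1=F, B2=F, B3=F, B4=F, B5=S, B6=T, B7=F, B8=T, B9=F
union over all inputs: B1=F, B2=T, B2=F, B3=T, B3=F, B4=F, B5=S, B5=E, B6=T, B7=F, B8=T, B9=T, B9=F (13 outcomes)
every size-1 subset falls short of the 13 outcomes (best: 9/13)
every size-2 subset falls short of the 13 outcomes (best: 12/13)
the canonical winner is {2, 4, 5}: size 3, full 13-outcome coverage, earliest index list among size-3 covers
Answer: 2, 4, 5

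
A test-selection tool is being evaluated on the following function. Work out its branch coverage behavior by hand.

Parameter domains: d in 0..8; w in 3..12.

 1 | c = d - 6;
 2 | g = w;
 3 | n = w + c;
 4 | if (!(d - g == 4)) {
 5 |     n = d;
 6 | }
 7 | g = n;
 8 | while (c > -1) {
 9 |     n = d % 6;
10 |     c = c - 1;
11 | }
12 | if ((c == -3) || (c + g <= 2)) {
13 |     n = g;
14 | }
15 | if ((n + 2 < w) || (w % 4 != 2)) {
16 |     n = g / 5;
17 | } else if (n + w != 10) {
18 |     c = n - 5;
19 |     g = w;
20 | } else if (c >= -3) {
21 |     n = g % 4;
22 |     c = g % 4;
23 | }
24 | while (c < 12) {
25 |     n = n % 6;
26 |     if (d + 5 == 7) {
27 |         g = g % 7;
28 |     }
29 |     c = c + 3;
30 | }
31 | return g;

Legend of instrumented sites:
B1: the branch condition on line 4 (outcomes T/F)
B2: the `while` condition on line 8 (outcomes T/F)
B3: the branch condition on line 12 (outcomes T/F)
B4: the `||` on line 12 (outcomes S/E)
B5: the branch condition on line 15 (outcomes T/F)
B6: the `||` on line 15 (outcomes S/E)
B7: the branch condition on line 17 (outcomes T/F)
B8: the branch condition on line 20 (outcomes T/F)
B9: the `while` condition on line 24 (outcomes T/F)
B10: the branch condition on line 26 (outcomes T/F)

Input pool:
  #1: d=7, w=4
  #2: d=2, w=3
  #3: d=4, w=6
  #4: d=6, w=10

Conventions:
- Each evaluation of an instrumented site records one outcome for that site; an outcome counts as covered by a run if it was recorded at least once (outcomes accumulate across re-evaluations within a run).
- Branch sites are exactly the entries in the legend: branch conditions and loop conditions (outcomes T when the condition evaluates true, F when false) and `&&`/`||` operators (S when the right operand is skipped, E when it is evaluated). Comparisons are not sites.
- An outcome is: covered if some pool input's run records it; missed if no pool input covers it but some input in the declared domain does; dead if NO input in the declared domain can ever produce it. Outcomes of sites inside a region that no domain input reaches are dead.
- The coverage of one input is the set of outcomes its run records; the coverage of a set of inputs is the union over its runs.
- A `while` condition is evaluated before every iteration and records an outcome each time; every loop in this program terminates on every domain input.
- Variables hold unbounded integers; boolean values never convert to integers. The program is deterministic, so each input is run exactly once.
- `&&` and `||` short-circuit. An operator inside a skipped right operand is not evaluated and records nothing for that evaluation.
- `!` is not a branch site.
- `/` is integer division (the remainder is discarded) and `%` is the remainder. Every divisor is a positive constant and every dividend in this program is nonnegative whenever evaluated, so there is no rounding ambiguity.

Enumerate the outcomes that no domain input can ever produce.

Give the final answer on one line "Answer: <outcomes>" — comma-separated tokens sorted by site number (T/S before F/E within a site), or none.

running all 90 domain inputs and tallying outcomes:
  B8=F: unreachable across the whole domain -> dead
  reachable outcomes have witnesses, e.g. B1=T (e.g. d=0, w=3), B1=F (e.g. d=7, w=3), B2=T (e.g. d=6, w=3), B2=F (e.g. d=0, w=3)

Answer: B8=F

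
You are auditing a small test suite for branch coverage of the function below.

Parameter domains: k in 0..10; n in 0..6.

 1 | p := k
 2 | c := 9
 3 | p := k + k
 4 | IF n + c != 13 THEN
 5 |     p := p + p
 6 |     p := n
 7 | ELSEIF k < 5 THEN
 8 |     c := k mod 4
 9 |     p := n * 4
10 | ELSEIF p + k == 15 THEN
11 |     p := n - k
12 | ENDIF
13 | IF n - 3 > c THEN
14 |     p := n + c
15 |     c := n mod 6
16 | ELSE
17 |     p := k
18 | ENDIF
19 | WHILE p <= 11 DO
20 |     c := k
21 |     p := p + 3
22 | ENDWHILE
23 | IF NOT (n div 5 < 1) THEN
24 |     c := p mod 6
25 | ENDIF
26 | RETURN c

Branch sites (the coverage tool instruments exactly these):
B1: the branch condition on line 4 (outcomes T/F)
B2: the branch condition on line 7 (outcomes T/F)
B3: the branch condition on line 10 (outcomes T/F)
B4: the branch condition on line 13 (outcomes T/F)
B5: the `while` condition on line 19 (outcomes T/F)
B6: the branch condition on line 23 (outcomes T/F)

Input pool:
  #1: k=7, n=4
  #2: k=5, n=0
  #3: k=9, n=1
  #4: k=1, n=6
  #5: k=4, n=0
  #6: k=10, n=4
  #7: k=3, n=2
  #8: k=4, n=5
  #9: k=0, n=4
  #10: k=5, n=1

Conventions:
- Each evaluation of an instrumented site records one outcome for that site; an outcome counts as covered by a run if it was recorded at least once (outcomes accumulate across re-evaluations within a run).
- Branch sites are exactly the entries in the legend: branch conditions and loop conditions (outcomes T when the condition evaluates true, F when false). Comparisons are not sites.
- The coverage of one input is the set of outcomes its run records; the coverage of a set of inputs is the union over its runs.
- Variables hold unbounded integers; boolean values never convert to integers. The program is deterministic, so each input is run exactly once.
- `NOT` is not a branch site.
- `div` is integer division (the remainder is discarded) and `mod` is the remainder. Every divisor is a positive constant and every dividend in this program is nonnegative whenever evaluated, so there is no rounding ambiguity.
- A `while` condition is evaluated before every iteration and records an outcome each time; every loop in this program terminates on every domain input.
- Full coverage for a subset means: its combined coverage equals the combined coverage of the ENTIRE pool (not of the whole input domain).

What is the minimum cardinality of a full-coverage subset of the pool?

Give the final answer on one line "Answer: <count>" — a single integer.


input #1, k=7, n=4: events B1->F, B2->F, B3->F, B4->F, B5->T, B5->T, B5->F, B6->F; outcomes B1=F, B2=F, B3=F, B4=F, B5=T, B5=F, B6=F
input #2, k=5, n=0: events B1->T, B4->F, B5->T, B5->T, B5->T, B5->F, B6->F; outcomes B1=T, B4=F, B5=T, B5=F, B6=F
input #3, k=9, n=1: events B1->T, B4->F, B5->T, B5->F, B6->F; outcomes B1=T, B4=F, B5=T, B5=F, B6=F
input #4, k=1, n=6: events B1->T, B4->F, B5->T, B5->T, B5->T, B5->T, B5->F, B6->T; outcomes B1=T, B4=F, B5=T, B5=F, B6=T
input #5, k=4, n=0: events B1->T, B4->F, B5->T, B5->T, B5->T, B5->F, B6->F; outcomes B1=T, B4=F, B5=T, B5=F, B6=F
input #6, k=10, n=4: events B1->F, B2->F, B3->F, B4->F, B5->T, B5->F, B6->F; outcomes B1=F, B2=F, B3=F, B4=F, B5=T, B5=F, B6=F
input #7, k=3, n=2: events B1->T, B4->F, B5->T, B5->T, B5->T, B5->F, B6->F; outcomes B1=T, B4=F, B5=T, B5=F, B6=F
input #8, k=4, n=5: events B1->T, B4->F, B5->T, B5->T, B5->T, B5->F, B6->T; outcomes B1=T, B4=F, B5=T, B5=F, B6=T
input #9, k=0, n=4: events B1->F, B2->T, B4->T, B5->T, B5->T, B5->T, B5->F, B6->F; outcomes B1=F, B2=T, B4=T, B5=T, B5=F, B6=F
input #10, k=5, n=1: events B1->T, B4->F, B5->T, B5->T, B5->T, B5->F, B6->F; outcomes B1=T, B4=F, B5=T, B5=F, B6=F
the full pool covers 11 outcomes: B1=T, B1=F, B2=T, B2=F, B3=F, B4=T, B4=F, B5=T, B5=F, B6=T, B6=F
every size-1 subset falls short of the 11 outcomes (best: 7/11)
every size-2 subset falls short of the 11 outcomes (best: 9/11)
inputs {1, 4, 9} (size 3) cover everything; no size-3 subset with a lexicographically smaller index list covers all 11
Answer: 3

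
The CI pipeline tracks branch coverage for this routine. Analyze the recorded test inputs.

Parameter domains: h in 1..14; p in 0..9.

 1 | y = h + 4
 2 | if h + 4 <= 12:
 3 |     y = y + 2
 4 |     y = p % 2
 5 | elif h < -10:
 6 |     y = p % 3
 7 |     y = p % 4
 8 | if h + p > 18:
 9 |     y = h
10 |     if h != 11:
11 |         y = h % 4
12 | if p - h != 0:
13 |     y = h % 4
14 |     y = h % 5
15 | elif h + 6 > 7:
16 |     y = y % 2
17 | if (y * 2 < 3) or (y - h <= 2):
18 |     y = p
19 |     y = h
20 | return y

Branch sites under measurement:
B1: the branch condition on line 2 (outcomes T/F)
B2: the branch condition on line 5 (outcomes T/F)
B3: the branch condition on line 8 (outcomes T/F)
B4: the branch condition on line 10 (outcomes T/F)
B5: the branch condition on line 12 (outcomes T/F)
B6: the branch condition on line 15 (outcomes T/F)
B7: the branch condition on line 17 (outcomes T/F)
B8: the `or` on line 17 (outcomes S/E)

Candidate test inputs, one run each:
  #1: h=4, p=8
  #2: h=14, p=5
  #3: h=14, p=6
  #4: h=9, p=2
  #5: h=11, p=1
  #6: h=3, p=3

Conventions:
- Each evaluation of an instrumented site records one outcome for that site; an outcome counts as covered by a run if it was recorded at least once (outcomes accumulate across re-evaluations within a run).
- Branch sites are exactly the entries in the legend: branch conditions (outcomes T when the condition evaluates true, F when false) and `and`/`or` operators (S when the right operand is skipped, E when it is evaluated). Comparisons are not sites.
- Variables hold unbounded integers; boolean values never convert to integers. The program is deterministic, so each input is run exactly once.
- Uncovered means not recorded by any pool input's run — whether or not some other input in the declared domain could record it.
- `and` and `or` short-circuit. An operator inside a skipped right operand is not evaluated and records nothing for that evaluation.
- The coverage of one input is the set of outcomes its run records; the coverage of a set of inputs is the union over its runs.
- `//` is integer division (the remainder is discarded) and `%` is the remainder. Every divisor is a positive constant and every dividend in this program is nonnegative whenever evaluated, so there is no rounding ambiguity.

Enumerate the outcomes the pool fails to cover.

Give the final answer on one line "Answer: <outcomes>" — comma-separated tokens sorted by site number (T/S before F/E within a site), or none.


input #1 (h=4, p=8): events B1->T, B3->F, B5->T, B8->E, B7->T; covers B1=T, B3=F, B5=T, B7=T, B8=E
input #2 (h=14, p=5): events B1->F, B2->F, B3->T, B4->T, B5->T, B8->E, B7->T; covers B1=F, B2=F, B3=T, B4=T, B5=T, B7=T, B8=E
input #3 (h=14, p=6): events B1->F, B2->F, B3->T, B4->T, B5->T, B8->E, B7->T; covers B1=F, B2=F, B3=T, B4=T, B5=T, B7=T, B8=E
input #4 (h=9, p=2): events B1->F, B2->F, B3->F, B5->T, B8->E, B7->T; covers B1=F, B2=F, B3=F, B5=T, B7=T, B8=E
input #5 (h=11, p=1): events B1->F, B2->F, B3->F, B5->T, B8->S, B7->T; covers B1=F, B2=F, B3=F, B5=T, B7=T, B8=S
input #6 (h=3, p=3): events B1->T, B3->F, B5->F, B6->T, B8->S, B7->T; covers B1=T, B3=F, B5=F, B6=T, B7=T, B8=S
union over the pool: B1=T, B1=F, B2=F, B3=T, B3=F, B4=T, B5=T, B5=F, B6=T, B7=T, B8=S, B8=E
uncovered (4 of 16): B2=T, B4=F, B6=F, B7=F
Answer: B2=T, B4=F, B6=F, B7=F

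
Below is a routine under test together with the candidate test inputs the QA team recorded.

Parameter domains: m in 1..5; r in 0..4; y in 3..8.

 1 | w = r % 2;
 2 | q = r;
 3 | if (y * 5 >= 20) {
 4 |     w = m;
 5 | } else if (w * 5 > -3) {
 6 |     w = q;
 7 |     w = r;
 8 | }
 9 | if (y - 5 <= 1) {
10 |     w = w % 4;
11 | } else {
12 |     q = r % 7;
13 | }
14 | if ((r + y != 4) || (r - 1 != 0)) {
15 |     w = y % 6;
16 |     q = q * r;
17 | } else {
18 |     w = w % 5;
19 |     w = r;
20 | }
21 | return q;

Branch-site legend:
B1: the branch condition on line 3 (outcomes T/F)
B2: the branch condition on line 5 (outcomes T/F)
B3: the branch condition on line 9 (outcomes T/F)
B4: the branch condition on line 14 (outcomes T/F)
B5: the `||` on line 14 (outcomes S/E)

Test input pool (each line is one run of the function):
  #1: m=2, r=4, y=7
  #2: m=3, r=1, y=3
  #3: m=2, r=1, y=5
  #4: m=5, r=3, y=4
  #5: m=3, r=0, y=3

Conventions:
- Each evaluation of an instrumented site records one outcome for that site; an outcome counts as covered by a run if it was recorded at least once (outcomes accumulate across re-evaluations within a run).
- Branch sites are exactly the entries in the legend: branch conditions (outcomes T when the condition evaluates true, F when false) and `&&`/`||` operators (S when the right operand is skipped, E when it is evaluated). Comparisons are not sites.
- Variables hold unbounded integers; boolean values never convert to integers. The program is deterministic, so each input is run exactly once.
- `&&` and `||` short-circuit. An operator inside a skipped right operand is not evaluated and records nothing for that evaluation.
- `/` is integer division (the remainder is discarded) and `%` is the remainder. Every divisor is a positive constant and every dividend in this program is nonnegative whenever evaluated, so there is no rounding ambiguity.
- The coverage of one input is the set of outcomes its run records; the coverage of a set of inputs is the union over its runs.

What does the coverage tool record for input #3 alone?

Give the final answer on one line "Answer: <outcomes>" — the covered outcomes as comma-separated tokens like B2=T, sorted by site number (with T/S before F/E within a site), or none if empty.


Simulating input #3 (m=2, r=1, y=5) step by step:
  B1->T, B3->T, B5->S, B4->T
as a set, this run covers: B1=T, B3=T, B4=T, B5=S
Answer: B1=T, B3=T, B4=T, B5=S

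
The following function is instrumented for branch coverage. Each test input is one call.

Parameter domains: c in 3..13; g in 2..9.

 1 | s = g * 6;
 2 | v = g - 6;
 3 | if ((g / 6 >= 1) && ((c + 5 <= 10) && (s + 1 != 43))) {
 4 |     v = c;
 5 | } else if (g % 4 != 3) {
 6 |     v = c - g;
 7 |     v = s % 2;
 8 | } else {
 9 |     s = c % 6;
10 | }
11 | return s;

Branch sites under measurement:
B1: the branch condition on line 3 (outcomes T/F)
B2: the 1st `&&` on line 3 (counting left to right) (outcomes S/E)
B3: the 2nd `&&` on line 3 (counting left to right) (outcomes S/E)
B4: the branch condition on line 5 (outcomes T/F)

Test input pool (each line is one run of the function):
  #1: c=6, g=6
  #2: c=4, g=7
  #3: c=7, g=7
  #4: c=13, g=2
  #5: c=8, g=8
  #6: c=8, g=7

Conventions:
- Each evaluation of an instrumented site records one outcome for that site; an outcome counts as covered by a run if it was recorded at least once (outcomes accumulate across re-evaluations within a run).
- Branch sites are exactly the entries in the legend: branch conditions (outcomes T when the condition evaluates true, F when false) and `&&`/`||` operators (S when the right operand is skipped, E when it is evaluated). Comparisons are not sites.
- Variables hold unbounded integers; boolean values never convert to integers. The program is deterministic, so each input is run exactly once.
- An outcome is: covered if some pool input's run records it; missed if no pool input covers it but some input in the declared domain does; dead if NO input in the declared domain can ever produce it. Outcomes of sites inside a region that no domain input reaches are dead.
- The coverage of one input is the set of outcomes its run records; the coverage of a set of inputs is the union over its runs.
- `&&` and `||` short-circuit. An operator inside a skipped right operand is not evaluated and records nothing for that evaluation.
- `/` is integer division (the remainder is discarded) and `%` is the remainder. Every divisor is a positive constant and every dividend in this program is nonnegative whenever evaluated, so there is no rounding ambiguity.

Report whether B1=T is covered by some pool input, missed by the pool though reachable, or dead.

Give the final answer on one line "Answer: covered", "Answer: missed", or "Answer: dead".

no pool input records B1=T
but domain input (c=3, g=6) does record it -> reachable, so missed

Answer: missed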